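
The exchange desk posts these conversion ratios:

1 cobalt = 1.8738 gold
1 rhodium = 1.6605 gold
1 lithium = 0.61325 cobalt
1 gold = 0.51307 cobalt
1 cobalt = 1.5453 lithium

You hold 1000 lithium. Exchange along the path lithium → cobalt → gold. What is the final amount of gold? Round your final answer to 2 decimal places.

1149.11

1000 lithium × 0.61325 = 613.25 cobalt
613.25 cobalt × 1.8738 = 1149.10785 gold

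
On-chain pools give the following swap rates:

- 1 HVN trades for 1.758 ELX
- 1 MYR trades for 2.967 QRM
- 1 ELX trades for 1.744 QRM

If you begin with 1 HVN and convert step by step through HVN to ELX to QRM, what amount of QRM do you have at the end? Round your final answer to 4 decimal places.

1 HVN × 1.758 = 1.758 ELX
1.758 ELX × 1.744 = 3.065952 QRM

3.0660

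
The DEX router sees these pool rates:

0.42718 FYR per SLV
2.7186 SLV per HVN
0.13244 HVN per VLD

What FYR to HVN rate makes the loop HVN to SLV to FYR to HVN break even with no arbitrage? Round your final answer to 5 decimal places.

Known legs of the cycle: 2.7186 × 0.42718 = 1.161331548
For no arbitrage the full-cycle product must be 1, so the missing rate is 1 / 1.161331548 ≈ 0.8610805.

0.86108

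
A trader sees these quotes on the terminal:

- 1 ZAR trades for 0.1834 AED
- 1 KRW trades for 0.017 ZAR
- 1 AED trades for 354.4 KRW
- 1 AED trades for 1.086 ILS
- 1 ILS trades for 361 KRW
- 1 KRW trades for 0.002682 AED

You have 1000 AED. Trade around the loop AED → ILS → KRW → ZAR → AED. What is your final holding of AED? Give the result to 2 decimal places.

1222.32

1000 AED × 1.086 = 1086 ILS
1086 ILS × 361 = 392046 KRW
392046 KRW × 0.017 = 6664.782 ZAR
6664.782 ZAR × 0.1834 = 1222.3210188 AED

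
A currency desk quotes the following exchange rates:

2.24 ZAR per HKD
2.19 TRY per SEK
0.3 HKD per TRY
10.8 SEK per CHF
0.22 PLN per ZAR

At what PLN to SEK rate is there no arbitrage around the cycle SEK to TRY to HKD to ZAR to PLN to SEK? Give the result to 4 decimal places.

Known legs of the cycle: 2.19 × 0.3 × 2.24 × 0.22 = 0.3237696
For no arbitrage the full-cycle product must be 1, so the missing rate is 1 / 0.3237696 ≈ 3.088616.

3.0886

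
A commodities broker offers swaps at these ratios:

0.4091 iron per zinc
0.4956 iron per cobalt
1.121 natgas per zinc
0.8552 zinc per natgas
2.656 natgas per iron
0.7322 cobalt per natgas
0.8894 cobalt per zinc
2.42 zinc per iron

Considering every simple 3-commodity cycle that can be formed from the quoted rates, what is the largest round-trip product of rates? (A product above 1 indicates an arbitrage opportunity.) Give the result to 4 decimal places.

cobalt→iron→zinc→cobalt: 0.4956 × 2.42 × 0.8894 = 1.06670
cobalt→iron→natgas→cobalt: 0.4956 × 2.656 × 0.7322 = 0.96380
zinc→iron→natgas→zinc: 0.4091 × 2.656 × 0.8552 = 0.92923
Maximum is cobalt→iron→zinc→cobalt at 1.0667; arbitrage exists.

1.0667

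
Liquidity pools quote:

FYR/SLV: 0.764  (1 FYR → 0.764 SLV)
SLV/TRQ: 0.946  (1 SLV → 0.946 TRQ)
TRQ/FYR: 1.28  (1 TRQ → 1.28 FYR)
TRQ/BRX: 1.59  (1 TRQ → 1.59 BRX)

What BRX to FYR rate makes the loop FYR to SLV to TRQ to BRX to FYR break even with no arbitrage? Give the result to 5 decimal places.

0.87020

Known legs of the cycle: 0.764 × 0.946 × 1.59 = 1.14916296
For no arbitrage the full-cycle product must be 1, so the missing rate is 1 / 1.14916296 ≈ 0.8701986.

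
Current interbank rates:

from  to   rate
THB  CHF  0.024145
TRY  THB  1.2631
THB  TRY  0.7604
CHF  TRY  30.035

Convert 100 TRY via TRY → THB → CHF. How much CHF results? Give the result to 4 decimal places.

3.0498

100 TRY × 1.2631 = 126.31 THB
126.31 THB × 0.024145 = 3.04975495 CHF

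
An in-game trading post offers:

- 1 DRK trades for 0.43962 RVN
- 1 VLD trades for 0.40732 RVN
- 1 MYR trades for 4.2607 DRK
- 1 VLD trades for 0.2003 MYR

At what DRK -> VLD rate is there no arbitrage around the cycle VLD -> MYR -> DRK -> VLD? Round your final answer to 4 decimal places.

Known legs of the cycle: 0.2003 × 4.2607 = 0.85341821
For no arbitrage the full-cycle product must be 1, so the missing rate is 1 / 0.85341821 ≈ 1.171758.

1.1718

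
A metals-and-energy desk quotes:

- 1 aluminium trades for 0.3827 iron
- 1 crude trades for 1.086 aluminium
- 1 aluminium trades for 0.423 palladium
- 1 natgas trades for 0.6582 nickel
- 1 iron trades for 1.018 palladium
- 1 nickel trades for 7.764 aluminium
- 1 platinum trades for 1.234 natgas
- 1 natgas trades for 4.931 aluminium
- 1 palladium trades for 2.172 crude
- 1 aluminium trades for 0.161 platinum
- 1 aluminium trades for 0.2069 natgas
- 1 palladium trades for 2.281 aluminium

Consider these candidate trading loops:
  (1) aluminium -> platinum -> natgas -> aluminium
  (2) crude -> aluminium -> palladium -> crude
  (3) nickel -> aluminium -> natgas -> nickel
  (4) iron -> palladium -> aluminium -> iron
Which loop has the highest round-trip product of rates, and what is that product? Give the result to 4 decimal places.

1.0573

(1) 0.161 × 1.234 × 4.931 = 0.97966
(2) 1.086 × 0.423 × 2.172 = 0.99777
(3) 7.764 × 0.2069 × 0.6582 = 1.05731
(4) 1.018 × 2.281 × 0.3827 = 0.88865
Highest is cycle (3) at 1.0573 (>1, arbitrage).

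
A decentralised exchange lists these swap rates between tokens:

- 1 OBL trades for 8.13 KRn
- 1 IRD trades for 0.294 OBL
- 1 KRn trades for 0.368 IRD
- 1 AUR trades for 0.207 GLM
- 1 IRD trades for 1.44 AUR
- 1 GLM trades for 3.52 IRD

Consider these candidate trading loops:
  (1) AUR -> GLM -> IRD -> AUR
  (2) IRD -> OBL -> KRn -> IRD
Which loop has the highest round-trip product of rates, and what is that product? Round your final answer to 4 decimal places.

1.0492

(1) 0.207 × 3.52 × 1.44 = 1.04924
(2) 0.294 × 8.13 × 0.368 = 0.87960
Highest is cycle (1) at 1.0492 (>1, arbitrage).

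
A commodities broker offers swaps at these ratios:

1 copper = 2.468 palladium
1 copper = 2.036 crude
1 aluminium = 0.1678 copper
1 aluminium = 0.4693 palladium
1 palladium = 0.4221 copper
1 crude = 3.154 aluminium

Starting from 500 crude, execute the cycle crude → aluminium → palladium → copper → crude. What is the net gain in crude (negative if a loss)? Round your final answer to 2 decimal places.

136.03

500 crude × 3.154 = 1577 aluminium
1577 aluminium × 0.4693 = 740.0861 palladium
740.0861 palladium × 0.4221 = 312.39034281 copper
312.39034281 copper × 2.036 = 636.02673796116 crude
Net change: 636.02673796116 − 500 = 136.02673796116 crude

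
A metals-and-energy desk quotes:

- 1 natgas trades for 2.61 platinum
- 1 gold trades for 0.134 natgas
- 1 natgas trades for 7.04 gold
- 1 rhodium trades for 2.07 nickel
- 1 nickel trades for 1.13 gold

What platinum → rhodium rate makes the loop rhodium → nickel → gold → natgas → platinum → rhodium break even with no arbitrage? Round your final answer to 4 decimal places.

Known legs of the cycle: 2.07 × 1.13 × 0.134 × 2.61 = 0.818076834
For no arbitrage the full-cycle product must be 1, so the missing rate is 1 / 0.818076834 ≈ 1.222379.

1.2224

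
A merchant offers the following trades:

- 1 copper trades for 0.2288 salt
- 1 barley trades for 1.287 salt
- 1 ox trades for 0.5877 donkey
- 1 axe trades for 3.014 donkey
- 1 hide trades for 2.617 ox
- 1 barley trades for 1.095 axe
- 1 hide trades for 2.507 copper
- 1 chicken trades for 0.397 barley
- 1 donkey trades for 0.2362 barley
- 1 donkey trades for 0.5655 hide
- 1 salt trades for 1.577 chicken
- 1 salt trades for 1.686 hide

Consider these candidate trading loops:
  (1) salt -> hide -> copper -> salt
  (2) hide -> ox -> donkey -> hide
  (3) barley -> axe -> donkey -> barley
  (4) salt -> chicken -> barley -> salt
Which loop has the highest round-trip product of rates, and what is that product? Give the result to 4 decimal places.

(1) 1.686 × 2.507 × 0.2288 = 0.96709
(2) 2.617 × 0.5877 × 0.5655 = 0.86975
(3) 1.095 × 3.014 × 0.2362 = 0.77954
(4) 1.577 × 0.397 × 1.287 = 0.80575
Highest is cycle (1) at 0.9671 (≤1, no arbitrage).

0.9671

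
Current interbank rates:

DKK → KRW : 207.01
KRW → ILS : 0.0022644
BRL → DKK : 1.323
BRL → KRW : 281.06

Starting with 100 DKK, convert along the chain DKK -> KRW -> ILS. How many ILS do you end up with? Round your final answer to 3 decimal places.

46.875

100 DKK × 207.01 = 20701 KRW
20701 KRW × 0.0022644 = 46.8753444 ILS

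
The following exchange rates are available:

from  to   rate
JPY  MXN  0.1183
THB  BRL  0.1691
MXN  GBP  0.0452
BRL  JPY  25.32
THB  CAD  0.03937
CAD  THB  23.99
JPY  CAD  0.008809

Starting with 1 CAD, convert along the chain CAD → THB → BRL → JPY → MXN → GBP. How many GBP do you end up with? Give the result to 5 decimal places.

0.54924

1 CAD × 23.99 = 23.99 THB
23.99 THB × 0.1691 = 4.056709 BRL
4.056709 BRL × 25.32 = 102.71587188 JPY
102.71587188 JPY × 0.1183 = 12.151287643404 MXN
12.151287643404 MXN × 0.0452 = 0.5492382014818608 GBP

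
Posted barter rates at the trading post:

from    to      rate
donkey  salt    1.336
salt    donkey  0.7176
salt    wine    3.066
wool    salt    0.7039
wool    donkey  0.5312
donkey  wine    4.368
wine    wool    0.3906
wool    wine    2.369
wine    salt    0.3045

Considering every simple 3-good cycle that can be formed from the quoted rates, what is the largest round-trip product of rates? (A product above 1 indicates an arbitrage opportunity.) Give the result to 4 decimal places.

0.9544

wine→salt→donkey→wine: 0.3045 × 0.7176 × 4.368 = 0.95445
wine→wool→donkey→wine: 0.3906 × 0.5312 × 4.368 = 0.90630
wine→wool→salt→wine: 0.3906 × 0.7039 × 3.066 = 0.84298
Maximum is wine→salt→donkey→wine at 0.9544; no arbitrage — every cycle loses value.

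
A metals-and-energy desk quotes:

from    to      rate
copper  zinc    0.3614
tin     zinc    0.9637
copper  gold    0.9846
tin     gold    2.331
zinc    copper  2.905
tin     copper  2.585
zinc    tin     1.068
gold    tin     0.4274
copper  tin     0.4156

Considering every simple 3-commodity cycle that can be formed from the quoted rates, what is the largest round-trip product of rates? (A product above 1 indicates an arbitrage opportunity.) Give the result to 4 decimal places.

tin→zinc→copper→tin: 0.9637 × 2.905 × 0.4156 = 1.16349
tin→copper→gold→tin: 2.585 × 0.9846 × 0.4274 = 1.08781
tin→copper→zinc→tin: 2.585 × 0.3614 × 1.068 = 0.99775
Maximum is tin→zinc→copper→tin at 1.1635; arbitrage exists.

1.1635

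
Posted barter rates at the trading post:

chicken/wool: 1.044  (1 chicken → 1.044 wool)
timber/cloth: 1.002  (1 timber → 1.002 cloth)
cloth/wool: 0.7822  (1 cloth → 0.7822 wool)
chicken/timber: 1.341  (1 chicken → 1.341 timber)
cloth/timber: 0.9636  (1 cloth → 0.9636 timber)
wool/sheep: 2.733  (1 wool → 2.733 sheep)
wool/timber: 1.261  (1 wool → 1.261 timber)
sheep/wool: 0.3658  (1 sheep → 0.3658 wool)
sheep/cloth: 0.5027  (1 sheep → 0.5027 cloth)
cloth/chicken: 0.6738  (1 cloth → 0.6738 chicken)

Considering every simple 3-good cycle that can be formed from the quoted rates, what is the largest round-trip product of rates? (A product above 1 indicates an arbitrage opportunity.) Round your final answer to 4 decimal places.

1.0746

cloth→wool→sheep→cloth: 0.7822 × 2.733 × 0.5027 = 1.07465
cloth→wool→timber→cloth: 0.7822 × 1.261 × 1.002 = 0.98833
cloth→chicken→timber→cloth: 0.6738 × 1.341 × 1.002 = 0.90537
Maximum is cloth→wool→sheep→cloth at 1.0746; arbitrage exists.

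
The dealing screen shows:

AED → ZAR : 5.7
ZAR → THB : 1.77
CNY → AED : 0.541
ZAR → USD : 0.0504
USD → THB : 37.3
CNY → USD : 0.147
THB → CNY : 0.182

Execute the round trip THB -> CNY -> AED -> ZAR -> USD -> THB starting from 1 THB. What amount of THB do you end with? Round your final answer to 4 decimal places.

1 THB × 0.182 = 0.182 CNY
0.182 CNY × 0.541 = 0.098462 AED
0.098462 AED × 5.7 = 0.5612334 ZAR
0.5612334 ZAR × 0.0504 = 0.02828616336 USD
0.02828616336 USD × 37.3 = 1.055073893328 THB

1.0551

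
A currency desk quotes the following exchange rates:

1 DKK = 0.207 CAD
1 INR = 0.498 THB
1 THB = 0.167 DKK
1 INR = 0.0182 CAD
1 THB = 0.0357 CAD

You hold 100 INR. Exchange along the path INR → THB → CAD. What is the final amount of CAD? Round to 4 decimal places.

1.7779

100 INR × 0.498 = 49.8 THB
49.8 THB × 0.0357 = 1.77786 CAD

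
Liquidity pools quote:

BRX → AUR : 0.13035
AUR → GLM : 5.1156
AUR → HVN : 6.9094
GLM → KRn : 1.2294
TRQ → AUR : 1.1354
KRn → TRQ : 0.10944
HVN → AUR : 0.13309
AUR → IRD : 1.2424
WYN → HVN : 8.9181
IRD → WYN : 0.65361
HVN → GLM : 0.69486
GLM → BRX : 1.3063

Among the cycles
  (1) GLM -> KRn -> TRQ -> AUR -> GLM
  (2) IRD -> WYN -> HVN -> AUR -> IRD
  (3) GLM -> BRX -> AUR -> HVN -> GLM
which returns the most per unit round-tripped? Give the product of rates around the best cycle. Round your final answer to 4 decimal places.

0.9638

(1) 1.2294 × 0.10944 × 1.1354 × 5.1156 = 0.78147
(2) 0.65361 × 8.9181 × 0.13309 × 1.2424 = 0.96382
(3) 1.3063 × 0.13035 × 6.9094 × 0.69486 = 0.81751
Highest is cycle (2) at 0.9638 (≤1, no arbitrage).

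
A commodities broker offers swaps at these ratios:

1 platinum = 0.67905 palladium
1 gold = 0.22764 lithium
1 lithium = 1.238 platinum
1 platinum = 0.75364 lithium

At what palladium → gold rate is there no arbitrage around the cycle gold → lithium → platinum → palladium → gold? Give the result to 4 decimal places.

5.2255

Known legs of the cycle: 0.22764 × 1.238 × 0.67905 = 0.191368730196
For no arbitrage the full-cycle product must be 1, so the missing rate is 1 / 0.191368730196 ≈ 5.225514.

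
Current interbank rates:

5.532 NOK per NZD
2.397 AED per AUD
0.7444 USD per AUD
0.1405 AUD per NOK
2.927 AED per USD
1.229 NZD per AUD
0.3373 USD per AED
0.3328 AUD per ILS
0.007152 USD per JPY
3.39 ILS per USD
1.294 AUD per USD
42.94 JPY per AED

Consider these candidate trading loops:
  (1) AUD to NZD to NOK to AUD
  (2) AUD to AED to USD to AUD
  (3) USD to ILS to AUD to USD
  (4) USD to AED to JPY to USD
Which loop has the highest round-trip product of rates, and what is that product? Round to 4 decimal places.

(1) 1.229 × 5.532 × 0.1405 = 0.95524
(2) 2.397 × 0.3373 × 1.294 = 1.04621
(3) 3.39 × 0.3328 × 0.7444 = 0.83983
(4) 2.927 × 42.94 × 0.007152 = 0.89890
Highest is cycle (2) at 1.0462 (>1, arbitrage).

1.0462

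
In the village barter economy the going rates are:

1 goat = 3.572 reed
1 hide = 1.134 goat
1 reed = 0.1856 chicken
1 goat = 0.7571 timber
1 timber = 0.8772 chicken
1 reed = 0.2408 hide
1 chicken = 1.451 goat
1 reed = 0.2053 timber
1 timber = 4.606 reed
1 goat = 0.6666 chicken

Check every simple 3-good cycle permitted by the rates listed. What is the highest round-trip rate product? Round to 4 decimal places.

goat→reed→hide→goat: 3.572 × 0.2408 × 1.134 = 0.97540
chicken→goat→timber→chicken: 1.451 × 0.7571 × 0.8772 = 0.96365
chicken→goat→reed→chicken: 1.451 × 3.572 × 0.1856 = 0.96196
Maximum is goat→reed→hide→goat at 0.9754; no arbitrage — every cycle loses value.

0.9754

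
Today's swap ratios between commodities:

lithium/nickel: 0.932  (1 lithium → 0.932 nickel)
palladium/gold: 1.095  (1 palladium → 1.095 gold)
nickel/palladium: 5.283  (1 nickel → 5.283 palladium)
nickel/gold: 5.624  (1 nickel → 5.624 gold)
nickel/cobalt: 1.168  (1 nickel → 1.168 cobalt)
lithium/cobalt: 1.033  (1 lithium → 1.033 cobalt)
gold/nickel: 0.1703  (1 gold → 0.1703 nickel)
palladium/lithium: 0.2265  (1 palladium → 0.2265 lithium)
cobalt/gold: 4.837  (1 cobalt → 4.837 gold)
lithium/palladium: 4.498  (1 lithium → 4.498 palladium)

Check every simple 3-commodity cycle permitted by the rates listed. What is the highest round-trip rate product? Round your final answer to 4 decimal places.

1.1152

nickel→palladium→lithium→nickel: 5.283 × 0.2265 × 0.932 = 1.11523
gold→nickel→palladium→gold: 0.1703 × 5.283 × 1.095 = 0.98517
gold→nickel→cobalt→gold: 0.1703 × 1.168 × 4.837 = 0.96213
Maximum is nickel→palladium→lithium→nickel at 1.1152; arbitrage exists.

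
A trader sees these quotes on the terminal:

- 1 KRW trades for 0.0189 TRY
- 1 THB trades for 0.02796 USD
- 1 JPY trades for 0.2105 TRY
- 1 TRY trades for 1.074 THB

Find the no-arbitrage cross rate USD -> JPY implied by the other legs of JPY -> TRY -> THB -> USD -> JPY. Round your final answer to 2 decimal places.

158.20

Known legs of the cycle: 0.2105 × 1.074 × 0.02796 = 0.00632111292
For no arbitrage the full-cycle product must be 1, so the missing rate is 1 / 0.00632111292 ≈ 158.2000.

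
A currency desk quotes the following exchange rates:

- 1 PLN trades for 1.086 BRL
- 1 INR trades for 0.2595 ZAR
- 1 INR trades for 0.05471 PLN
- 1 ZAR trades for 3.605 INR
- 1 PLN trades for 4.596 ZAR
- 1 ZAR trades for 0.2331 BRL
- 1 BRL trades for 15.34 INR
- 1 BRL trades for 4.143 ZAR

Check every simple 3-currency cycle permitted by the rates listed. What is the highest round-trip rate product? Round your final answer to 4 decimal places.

0.9279

BRL→INR→ZAR→BRL: 15.34 × 0.2595 × 0.2331 = 0.92791
PLN→BRL→INR→PLN: 1.086 × 15.34 × 0.05471 = 0.91143
PLN→ZAR→INR→PLN: 4.596 × 3.605 × 0.05471 = 0.90647
Maximum is BRL→INR→ZAR→BRL at 0.9279; no arbitrage — every cycle loses value.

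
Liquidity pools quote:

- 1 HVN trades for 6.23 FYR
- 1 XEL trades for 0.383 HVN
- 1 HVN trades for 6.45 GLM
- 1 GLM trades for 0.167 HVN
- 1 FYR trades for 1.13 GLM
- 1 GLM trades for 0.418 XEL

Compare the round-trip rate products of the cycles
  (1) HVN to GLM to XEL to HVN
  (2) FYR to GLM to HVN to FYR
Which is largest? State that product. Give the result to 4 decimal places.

1.1757

(1) 6.45 × 0.418 × 0.383 = 1.03261
(2) 1.13 × 0.167 × 6.23 = 1.17566
Highest is cycle (2) at 1.1757 (>1, arbitrage).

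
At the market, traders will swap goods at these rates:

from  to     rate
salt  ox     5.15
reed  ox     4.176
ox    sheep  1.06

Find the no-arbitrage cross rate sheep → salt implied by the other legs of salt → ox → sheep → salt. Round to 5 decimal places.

0.18318

Known legs of the cycle: 5.15 × 1.06 = 5.459
For no arbitrage the full-cycle product must be 1, so the missing rate is 1 / 5.459 ≈ 0.1831837.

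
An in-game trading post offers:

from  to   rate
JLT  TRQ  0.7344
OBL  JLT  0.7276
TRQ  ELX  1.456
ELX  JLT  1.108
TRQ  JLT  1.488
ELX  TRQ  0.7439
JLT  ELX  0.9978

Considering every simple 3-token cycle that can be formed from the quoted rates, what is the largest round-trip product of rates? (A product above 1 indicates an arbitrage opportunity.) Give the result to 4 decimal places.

1.1848

JLT→TRQ→ELX→JLT: 0.7344 × 1.456 × 1.108 = 1.18477
JLT→ELX→TRQ→JLT: 0.9978 × 0.7439 × 1.488 = 1.10449
Maximum is JLT→TRQ→ELX→JLT at 1.1848; arbitrage exists.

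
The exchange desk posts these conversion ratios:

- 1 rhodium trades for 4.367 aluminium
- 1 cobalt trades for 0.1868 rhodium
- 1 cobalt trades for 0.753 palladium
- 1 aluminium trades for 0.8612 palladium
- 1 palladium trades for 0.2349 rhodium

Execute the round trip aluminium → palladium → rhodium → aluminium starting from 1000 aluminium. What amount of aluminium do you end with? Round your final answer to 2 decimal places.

1000 aluminium × 0.8612 = 861.2 palladium
861.2 palladium × 0.2349 = 202.29588 rhodium
202.29588 rhodium × 4.367 = 883.42610796 aluminium

883.43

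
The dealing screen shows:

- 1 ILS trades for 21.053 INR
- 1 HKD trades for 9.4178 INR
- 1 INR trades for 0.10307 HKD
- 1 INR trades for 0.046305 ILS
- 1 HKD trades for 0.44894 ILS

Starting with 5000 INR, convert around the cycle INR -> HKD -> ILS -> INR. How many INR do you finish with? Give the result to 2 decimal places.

5000 INR × 0.10307 = 515.35 HKD
515.35 HKD × 0.44894 = 231.361229 ILS
231.361229 ILS × 21.053 = 4870.847954137 INR

4870.85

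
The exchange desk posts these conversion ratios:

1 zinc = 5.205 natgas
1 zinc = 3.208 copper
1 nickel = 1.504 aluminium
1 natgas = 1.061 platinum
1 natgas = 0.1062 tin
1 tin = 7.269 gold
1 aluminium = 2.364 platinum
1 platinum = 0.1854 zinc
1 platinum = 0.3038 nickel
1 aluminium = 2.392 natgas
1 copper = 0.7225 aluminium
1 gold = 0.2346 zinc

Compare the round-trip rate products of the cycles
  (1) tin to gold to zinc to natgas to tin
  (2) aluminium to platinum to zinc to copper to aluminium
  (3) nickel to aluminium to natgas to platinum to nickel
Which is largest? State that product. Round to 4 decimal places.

(1) 7.269 × 0.2346 × 5.205 × 0.1062 = 0.94264
(2) 2.364 × 0.1854 × 3.208 × 0.7225 = 1.01585
(3) 1.504 × 2.392 × 1.061 × 0.3038 = 1.15961
Highest is cycle (3) at 1.1596 (>1, arbitrage).

1.1596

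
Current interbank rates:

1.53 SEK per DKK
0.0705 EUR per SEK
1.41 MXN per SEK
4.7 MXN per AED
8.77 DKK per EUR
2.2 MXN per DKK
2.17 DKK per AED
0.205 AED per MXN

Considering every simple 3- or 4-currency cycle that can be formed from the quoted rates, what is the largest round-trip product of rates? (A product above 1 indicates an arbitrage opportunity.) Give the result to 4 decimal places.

MXN→AED→DKK→MXN: 0.205 × 2.17 × 2.2 = 0.97867
MXN→AED→DKK→SEK→MXN: 0.205 × 2.17 × 1.53 × 1.41 = 0.95967
SEK→EUR→DKK→SEK: 0.0705 × 8.77 × 1.53 = 0.94598
Maximum is MXN→AED→DKK→MXN at 0.9787; no arbitrage — every cycle loses value.

0.9787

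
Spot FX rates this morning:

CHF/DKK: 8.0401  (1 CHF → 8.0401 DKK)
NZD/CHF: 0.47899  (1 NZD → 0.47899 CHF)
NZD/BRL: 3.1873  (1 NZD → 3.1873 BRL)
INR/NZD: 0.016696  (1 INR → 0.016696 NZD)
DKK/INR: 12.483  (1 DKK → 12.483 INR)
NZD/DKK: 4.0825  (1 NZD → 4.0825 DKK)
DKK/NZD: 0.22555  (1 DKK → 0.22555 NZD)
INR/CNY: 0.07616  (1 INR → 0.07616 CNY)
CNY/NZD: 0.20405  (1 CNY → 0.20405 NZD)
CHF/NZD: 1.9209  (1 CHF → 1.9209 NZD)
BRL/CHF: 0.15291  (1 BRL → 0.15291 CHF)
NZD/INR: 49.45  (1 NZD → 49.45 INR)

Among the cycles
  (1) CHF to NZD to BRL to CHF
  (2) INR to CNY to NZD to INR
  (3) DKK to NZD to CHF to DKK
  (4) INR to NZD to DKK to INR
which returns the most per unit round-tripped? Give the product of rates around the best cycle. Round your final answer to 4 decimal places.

0.9362

(1) 1.9209 × 3.1873 × 0.15291 = 0.93619
(2) 0.07616 × 0.20405 × 49.45 = 0.76848
(3) 0.22555 × 0.47899 × 8.0401 = 0.86862
(4) 0.016696 × 4.0825 × 12.483 = 0.85086
Highest is cycle (1) at 0.9362 (≤1, no arbitrage).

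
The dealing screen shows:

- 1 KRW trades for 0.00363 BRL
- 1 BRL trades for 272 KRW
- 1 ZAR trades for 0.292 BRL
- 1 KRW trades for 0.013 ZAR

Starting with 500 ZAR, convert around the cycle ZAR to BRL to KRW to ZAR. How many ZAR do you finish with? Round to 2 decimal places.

500 ZAR × 0.292 = 146 BRL
146 BRL × 272 = 39712 KRW
39712 KRW × 0.013 = 516.256 ZAR

516.26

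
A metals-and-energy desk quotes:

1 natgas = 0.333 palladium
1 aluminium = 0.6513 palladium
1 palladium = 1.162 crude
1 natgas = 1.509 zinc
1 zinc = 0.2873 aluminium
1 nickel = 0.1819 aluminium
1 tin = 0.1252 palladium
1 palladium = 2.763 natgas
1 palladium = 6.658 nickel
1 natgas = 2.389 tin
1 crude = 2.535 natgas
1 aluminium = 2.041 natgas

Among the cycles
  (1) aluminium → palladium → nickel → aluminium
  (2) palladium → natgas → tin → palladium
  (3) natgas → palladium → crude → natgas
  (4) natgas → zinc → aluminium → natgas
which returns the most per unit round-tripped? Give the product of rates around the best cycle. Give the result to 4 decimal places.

0.9809

(1) 0.6513 × 6.658 × 0.1819 = 0.78878
(2) 2.763 × 2.389 × 0.1252 = 0.82642
(3) 0.333 × 1.162 × 2.535 = 0.98091
(4) 1.509 × 0.2873 × 2.041 = 0.88485
Highest is cycle (3) at 0.9809 (≤1, no arbitrage).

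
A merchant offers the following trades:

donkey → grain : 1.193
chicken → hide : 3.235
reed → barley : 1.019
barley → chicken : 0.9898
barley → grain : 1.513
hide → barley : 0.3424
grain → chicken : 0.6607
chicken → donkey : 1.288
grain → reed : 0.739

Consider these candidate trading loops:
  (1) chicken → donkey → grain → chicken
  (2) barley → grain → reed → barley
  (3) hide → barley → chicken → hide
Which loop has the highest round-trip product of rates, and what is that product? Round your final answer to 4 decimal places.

(1) 1.288 × 1.193 × 0.6607 = 1.01522
(2) 1.513 × 0.739 × 1.019 = 1.13935
(3) 0.3424 × 0.9898 × 3.235 = 1.09637
Highest is cycle (2) at 1.1394 (>1, arbitrage).

1.1394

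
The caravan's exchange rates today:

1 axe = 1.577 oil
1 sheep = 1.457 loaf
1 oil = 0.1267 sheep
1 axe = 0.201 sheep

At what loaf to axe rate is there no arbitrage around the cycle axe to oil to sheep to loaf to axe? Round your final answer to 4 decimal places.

3.4350

Known legs of the cycle: 1.577 × 0.1267 × 1.457 = 0.2911171963
For no arbitrage the full-cycle product must be 1, so the missing rate is 1 / 0.2911171963 ≈ 3.435043.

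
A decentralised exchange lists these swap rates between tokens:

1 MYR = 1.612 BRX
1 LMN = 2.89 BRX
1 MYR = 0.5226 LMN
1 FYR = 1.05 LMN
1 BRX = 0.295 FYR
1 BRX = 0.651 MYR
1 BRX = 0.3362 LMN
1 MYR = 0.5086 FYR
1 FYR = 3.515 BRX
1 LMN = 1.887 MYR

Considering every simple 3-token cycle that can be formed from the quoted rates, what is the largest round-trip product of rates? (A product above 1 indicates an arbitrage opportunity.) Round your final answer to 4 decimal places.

FYR→BRX→MYR→FYR: 3.515 × 0.651 × 0.5086 = 1.16381
MYR→BRX→LMN→MYR: 1.612 × 0.3362 × 1.887 = 1.02267
FYR→LMN→MYR→FYR: 1.05 × 1.887 × 0.5086 = 1.00771
MYR→LMN→BRX→MYR: 0.5226 × 2.89 × 0.651 = 0.98321
FYR→LMN→BRX→FYR: 1.05 × 2.89 × 0.295 = 0.89518
Maximum is FYR→BRX→MYR→FYR at 1.1638; arbitrage exists.

1.1638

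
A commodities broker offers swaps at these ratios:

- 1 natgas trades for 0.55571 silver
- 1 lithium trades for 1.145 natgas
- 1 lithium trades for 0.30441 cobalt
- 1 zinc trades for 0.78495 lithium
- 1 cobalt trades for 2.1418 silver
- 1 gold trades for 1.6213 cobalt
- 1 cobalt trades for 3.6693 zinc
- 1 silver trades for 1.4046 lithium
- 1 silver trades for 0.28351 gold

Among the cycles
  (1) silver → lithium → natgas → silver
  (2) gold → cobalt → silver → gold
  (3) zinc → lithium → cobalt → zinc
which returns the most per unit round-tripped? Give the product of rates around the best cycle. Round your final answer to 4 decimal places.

(1) 1.4046 × 1.145 × 0.55571 = 0.89373
(2) 1.6213 × 2.1418 × 0.28351 = 0.98449
(3) 0.78495 × 0.30441 × 3.6693 = 0.87677
Highest is cycle (2) at 0.9845 (≤1, no arbitrage).

0.9845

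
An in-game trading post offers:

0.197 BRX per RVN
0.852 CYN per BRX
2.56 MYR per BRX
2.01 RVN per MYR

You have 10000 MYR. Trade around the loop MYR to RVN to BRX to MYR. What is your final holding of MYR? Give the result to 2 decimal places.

10000 MYR × 2.01 = 20100 RVN
20100 RVN × 0.197 = 3959.7 BRX
3959.7 BRX × 2.56 = 10136.832 MYR

10136.83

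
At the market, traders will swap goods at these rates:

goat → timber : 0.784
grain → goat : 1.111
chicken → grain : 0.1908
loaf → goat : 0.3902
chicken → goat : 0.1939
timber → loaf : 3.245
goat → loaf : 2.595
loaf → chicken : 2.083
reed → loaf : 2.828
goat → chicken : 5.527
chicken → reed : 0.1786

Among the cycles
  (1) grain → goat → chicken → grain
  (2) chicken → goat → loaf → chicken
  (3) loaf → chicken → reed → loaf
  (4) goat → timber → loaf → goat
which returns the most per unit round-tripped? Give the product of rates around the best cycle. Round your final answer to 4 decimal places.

(1) 1.111 × 5.527 × 0.1908 = 1.17161
(2) 0.1939 × 2.595 × 2.083 = 1.04810
(3) 2.083 × 0.1786 × 2.828 = 1.05208
(4) 0.784 × 3.245 × 0.3902 = 0.99270
Highest is cycle (1) at 1.1716 (>1, arbitrage).

1.1716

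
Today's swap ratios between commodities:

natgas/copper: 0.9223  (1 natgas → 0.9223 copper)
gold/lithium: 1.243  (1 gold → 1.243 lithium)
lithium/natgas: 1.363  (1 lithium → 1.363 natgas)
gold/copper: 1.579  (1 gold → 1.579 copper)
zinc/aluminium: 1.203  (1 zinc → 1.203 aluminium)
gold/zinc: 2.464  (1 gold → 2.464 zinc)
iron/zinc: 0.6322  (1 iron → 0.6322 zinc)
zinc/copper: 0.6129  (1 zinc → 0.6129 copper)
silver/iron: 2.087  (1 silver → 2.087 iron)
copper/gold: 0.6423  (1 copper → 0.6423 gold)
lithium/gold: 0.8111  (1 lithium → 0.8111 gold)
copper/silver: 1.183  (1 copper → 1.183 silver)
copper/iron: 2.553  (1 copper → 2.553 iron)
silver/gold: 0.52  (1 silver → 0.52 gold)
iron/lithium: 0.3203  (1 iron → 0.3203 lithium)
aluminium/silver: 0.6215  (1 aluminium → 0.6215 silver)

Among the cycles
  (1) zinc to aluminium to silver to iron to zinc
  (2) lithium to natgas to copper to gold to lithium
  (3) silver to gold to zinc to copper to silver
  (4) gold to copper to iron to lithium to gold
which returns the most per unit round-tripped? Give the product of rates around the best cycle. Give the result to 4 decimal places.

(1) 1.203 × 0.6215 × 2.087 × 0.6322 = 0.98647
(2) 1.363 × 0.9223 × 0.6423 × 1.243 = 1.00364
(3) 0.52 × 2.464 × 0.6129 × 1.183 = 0.92901
(4) 1.579 × 2.553 × 0.3203 × 0.8111 = 1.04728
Highest is cycle (4) at 1.0473 (>1, arbitrage).

1.0473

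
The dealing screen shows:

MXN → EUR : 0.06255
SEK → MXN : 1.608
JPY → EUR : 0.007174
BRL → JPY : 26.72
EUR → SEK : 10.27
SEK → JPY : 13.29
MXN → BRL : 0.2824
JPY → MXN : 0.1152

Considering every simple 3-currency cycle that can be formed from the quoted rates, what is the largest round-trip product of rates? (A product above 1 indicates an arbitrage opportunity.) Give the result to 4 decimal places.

EUR→SEK→MXN→EUR: 10.27 × 1.608 × 0.06255 = 1.03296
EUR→SEK→JPY→EUR: 10.27 × 13.29 × 0.007174 = 0.97917
BRL→JPY→MXN→BRL: 26.72 × 0.1152 × 0.2824 = 0.86927
Maximum is EUR→SEK→MXN→EUR at 1.0330; arbitrage exists.

1.0330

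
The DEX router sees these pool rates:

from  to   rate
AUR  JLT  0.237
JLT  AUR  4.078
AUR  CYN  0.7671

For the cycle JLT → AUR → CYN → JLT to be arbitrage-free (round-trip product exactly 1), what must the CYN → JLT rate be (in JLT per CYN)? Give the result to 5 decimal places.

0.31967

Known legs of the cycle: 4.078 × 0.7671 = 3.1282338
For no arbitrage the full-cycle product must be 1, so the missing rate is 1 / 3.1282338 ≈ 0.3196692.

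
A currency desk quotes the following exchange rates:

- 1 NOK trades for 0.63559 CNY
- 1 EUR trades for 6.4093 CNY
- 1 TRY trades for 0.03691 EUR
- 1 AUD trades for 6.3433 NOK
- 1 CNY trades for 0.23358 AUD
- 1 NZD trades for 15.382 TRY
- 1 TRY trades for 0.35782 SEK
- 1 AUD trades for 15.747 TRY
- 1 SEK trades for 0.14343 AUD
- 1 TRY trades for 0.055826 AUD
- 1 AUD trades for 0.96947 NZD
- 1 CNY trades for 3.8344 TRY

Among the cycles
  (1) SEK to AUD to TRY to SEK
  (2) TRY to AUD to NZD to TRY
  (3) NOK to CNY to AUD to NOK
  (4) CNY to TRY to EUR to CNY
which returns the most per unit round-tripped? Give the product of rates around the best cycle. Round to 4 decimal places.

0.9417

(1) 0.14343 × 15.747 × 0.35782 = 0.80817
(2) 0.055826 × 0.96947 × 15.382 = 0.83250
(3) 0.63559 × 0.23358 × 6.3433 = 0.94173
(4) 3.8344 × 0.03691 × 6.4093 = 0.90709
Highest is cycle (3) at 0.9417 (≤1, no arbitrage).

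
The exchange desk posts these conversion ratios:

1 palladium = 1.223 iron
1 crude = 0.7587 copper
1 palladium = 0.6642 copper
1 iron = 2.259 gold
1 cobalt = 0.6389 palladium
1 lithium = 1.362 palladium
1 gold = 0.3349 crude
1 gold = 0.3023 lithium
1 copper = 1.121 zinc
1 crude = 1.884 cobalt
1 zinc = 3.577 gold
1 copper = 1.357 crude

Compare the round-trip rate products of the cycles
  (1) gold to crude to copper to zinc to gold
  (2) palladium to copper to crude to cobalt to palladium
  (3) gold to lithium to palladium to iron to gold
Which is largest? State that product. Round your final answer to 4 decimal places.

(1) 0.3349 × 0.7587 × 1.121 × 3.577 = 1.01885
(2) 0.6642 × 1.357 × 1.884 × 0.6389 = 1.08491
(3) 0.3023 × 1.362 × 1.223 × 2.259 = 1.13752
Highest is cycle (3) at 1.1375 (>1, arbitrage).

1.1375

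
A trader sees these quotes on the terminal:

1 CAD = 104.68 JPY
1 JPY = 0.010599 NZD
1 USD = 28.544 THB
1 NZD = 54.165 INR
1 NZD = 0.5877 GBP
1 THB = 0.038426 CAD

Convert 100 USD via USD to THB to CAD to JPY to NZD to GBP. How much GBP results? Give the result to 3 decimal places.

100 USD × 28.544 = 2854.4 THB
2854.4 THB × 0.038426 = 109.6831744 CAD
109.6831744 CAD × 104.68 = 11481.634696192 JPY
11481.634696192 JPY × 0.010599 = 121.693846144939008 NZD
121.693846144939008 NZD × 0.5877 = 71.5194733793806550016 GBP

71.519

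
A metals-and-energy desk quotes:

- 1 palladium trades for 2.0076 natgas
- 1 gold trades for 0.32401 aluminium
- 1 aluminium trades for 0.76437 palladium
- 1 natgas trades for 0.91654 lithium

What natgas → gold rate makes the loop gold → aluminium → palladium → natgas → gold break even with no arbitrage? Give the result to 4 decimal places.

Known legs of the cycle: 0.32401 × 0.76437 × 2.0076 = 0.49720929018012
For no arbitrage the full-cycle product must be 1, so the missing rate is 1 / 0.49720929018012 ≈ 2.011225.

2.0112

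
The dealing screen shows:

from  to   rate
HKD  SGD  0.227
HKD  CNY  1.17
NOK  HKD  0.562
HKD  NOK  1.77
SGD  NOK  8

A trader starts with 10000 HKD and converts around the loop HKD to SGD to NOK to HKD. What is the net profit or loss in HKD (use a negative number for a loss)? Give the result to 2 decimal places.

205.92

10000 HKD × 0.227 = 2270 SGD
2270 SGD × 8 = 18160 NOK
18160 NOK × 0.562 = 10205.92 HKD
Net change: 10205.92 − 10000 = 205.92 HKD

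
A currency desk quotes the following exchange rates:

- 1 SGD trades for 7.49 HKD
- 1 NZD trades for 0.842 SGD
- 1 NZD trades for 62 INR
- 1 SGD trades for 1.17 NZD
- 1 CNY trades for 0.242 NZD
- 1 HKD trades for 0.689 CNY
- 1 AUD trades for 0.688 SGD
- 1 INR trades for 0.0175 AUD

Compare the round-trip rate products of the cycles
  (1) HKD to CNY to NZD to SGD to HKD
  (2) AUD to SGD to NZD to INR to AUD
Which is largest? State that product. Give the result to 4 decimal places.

(1) 0.689 × 0.242 × 0.842 × 7.49 = 1.05155
(2) 0.688 × 1.17 × 62 × 0.0175 = 0.87338
Highest is cycle (1) at 1.0515 (>1, arbitrage).

1.0515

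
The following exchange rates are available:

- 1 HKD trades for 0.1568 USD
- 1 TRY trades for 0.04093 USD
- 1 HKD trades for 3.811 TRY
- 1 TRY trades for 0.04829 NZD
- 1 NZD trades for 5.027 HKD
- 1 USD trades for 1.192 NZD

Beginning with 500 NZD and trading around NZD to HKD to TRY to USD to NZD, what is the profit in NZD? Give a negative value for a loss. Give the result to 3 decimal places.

-32.657

500 NZD × 5.027 = 2513.5 HKD
2513.5 HKD × 3.811 = 9578.9485 TRY
9578.9485 TRY × 0.04093 = 392.066362105 USD
392.066362105 USD × 1.192 = 467.34310362916 NZD
Net change: 467.34310362916 − 500 = -32.65689637084 NZD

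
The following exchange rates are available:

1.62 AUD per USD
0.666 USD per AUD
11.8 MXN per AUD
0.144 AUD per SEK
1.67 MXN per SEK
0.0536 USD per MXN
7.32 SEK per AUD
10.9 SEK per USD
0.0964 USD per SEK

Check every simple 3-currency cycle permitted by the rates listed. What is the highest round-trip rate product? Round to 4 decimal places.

SEK→USD→AUD→SEK: 0.0964 × 1.62 × 7.32 = 1.14315
SEK→AUD→USD→SEK: 0.144 × 0.666 × 10.9 = 1.04535
MXN→USD→AUD→MXN: 0.0536 × 1.62 × 11.8 = 1.02462
SEK→MXN→USD→SEK: 1.67 × 0.0536 × 10.9 = 0.97568
Maximum is SEK→USD→AUD→SEK at 1.1431; arbitrage exists.

1.1431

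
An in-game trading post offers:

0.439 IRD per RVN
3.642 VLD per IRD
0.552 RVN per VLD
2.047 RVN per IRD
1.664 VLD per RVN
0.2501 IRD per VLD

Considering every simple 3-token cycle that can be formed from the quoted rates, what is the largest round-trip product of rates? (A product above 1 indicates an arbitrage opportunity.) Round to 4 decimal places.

RVN→IRD→VLD→RVN: 0.439 × 3.642 × 0.552 = 0.88256
RVN→VLD→IRD→RVN: 1.664 × 0.2501 × 2.047 = 0.85189
Maximum is RVN→IRD→VLD→RVN at 0.8826; no arbitrage — every cycle loses value.

0.8826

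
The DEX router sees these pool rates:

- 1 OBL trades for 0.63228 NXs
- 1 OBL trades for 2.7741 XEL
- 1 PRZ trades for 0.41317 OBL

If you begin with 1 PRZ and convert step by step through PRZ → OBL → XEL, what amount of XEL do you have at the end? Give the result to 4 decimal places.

1.1462

1 PRZ × 0.41317 = 0.41317 OBL
0.41317 OBL × 2.7741 = 1.146174897 XEL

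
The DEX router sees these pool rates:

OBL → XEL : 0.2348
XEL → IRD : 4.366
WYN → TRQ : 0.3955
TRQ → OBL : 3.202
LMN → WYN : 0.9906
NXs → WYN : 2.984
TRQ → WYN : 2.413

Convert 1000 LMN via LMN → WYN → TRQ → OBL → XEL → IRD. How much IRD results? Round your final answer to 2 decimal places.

1286.02

1000 LMN × 0.9906 = 990.6 WYN
990.6 WYN × 0.3955 = 391.7823 TRQ
391.7823 TRQ × 3.202 = 1254.4869246 OBL
1254.4869246 OBL × 0.2348 = 294.55352989608 XEL
294.55352989608 XEL × 4.366 = 1286.02071152628528 IRD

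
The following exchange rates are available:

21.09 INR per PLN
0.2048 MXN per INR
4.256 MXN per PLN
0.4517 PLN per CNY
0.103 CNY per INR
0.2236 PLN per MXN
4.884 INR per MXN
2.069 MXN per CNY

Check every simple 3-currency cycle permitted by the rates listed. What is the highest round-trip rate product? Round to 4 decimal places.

1.0408

MXN→INR→CNY→MXN: 4.884 × 0.103 × 2.069 = 1.04081
INR→CNY→PLN→INR: 0.103 × 0.4517 × 21.09 = 0.98121
MXN→PLN→INR→MXN: 0.2236 × 21.09 × 0.2048 = 0.96578
Maximum is MXN→INR→CNY→MXN at 1.0408; arbitrage exists.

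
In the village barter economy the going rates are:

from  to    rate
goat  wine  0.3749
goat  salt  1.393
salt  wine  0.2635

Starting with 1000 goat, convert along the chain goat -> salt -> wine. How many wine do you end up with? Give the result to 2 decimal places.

367.06

1000 goat × 1.393 = 1393 salt
1393 salt × 0.2635 = 367.0555 wine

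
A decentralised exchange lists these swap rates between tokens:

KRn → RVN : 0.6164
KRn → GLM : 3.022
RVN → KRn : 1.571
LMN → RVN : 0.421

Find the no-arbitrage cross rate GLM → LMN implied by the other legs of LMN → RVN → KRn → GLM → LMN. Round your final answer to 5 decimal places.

0.50032

Known legs of the cycle: 0.421 × 1.571 × 3.022 = 1.998723602
For no arbitrage the full-cycle product must be 1, so the missing rate is 1 / 1.998723602 ≈ 0.5003193.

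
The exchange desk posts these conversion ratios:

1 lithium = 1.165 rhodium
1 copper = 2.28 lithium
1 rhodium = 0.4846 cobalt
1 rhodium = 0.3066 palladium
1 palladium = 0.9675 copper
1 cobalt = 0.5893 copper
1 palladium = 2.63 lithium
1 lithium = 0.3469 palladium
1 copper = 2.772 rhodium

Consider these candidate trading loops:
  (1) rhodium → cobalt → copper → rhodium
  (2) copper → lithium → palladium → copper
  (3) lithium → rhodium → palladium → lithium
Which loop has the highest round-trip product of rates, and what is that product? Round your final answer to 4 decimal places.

(1) 0.4846 × 0.5893 × 2.772 = 0.79161
(2) 2.28 × 0.3469 × 0.9675 = 0.76523
(3) 1.165 × 0.3066 × 2.63 = 0.93941
Highest is cycle (3) at 0.9394 (≤1, no arbitrage).

0.9394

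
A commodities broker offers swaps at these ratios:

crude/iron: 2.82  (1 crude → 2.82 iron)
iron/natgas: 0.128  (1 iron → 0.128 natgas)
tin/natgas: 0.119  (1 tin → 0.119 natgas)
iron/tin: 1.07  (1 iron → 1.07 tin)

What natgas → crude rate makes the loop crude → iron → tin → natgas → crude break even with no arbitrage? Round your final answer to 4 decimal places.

2.7850

Known legs of the cycle: 2.82 × 1.07 × 0.119 = 0.3590706
For no arbitrage the full-cycle product must be 1, so the missing rate is 1 / 0.3590706 ≈ 2.784968.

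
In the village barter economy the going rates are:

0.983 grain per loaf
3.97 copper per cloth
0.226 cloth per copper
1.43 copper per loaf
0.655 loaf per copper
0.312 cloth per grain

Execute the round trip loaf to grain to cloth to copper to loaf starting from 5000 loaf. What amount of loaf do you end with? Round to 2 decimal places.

3987.58

5000 loaf × 0.983 = 4915 grain
4915 grain × 0.312 = 1533.48 cloth
1533.48 cloth × 3.97 = 6087.9156 copper
6087.9156 copper × 0.655 = 3987.584718 loaf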